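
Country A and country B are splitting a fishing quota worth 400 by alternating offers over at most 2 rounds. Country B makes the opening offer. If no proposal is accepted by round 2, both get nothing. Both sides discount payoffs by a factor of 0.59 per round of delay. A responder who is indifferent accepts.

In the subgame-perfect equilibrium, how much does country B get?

164

Solve by backward induction from round 2.
Round 2 (country A proposes): country B will accept anything ≥ 0, so country A offers 0 and keeps 400.
Round 1 (country B proposes): country A can get 400 next round, worth 0.59 × 400 = 236 now; country B offers that and keeps 164.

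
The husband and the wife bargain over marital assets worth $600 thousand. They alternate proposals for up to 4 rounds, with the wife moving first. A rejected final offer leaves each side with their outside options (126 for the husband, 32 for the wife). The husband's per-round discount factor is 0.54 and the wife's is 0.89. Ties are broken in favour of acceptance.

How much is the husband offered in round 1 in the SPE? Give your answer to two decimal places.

183.05

Round 4 (the husband proposes): the wife gets 32 if talks fail, so the husband offers 32 and keeps 568.
Round 3 (the wife proposes): the husband can get 568 next round, worth 0.54 × 568 = 306.72 now. The wife offers 306.72 and keeps 600 − 306.72 = 293.28.
Round 2 (the husband proposes): the wife can get 293.28 next round, worth 0.89 × 293.28 = 261.0192 now. The husband offers 261.0192 and keeps 600 − 261.0192 = 338.9808.
Round 1 (the wife proposes): the husband can get 338.9808 next round, worth 0.54 × 338.9808 = 183.049632 now. The wife offers 183.049632 and keeps 600 − 183.049632 = 416.950368.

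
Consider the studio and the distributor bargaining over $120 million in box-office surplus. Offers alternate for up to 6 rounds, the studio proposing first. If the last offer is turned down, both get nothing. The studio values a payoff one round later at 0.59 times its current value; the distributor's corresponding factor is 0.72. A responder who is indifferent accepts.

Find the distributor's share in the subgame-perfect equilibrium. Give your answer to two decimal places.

Round 6 (the distributor proposes): rejection yields 0 for the studio; the distributor offers 0 and keeps 120.
Round 5 (the studio proposes): the distributor can get 120 next round, worth 0.72 × 120 = 86.4 now; the studio offers that and keeps 33.6.
Round 4 (the distributor proposes): the studio can get 33.6 next round, worth 0.59 × 33.6 = 19.824 now, so the distributor offers 19.824, keeping 100.176.
Round 3 (the studio proposes): the distributor can get 100.176 next round, worth 0.72 × 100.176 = 72.12672 now, so the studio offers 72.12672, keeping 47.87328.
Round 2 (the distributor proposes): the studio can get 47.87328 next round, worth 0.59 × 47.87328 = 28.2452352 now. The distributor offers 28.2452352 and keeps 120 − 28.2452352 = 91.7547648.
Round 1 (the studio proposes): the distributor can get 91.7547648 next round, worth 0.72 × 91.7547648 = 66.063430656 now. The studio offers 66.063430656 and keeps 120 − 66.063430656 = 53.936569344.

66.06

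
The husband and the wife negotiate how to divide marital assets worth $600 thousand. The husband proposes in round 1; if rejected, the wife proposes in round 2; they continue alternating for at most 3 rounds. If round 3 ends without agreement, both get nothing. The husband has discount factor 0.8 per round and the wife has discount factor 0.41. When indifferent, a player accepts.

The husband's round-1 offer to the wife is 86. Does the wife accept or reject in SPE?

Round 3 (the husband proposes): the wife will accept anything ≥ 0, so the husband offers 0 and keeps 600.
Round 2 (the wife proposes): the husband can get 600 next round, worth 0.8 × 600 = 480 now; the wife offers that and keeps 120.
So by rejecting in round 1, the wife gets 120 next round, worth 0.41 × 120 = 49.2 now.
Offer 86 ≥ 49.2, so the wife accepts.

Accept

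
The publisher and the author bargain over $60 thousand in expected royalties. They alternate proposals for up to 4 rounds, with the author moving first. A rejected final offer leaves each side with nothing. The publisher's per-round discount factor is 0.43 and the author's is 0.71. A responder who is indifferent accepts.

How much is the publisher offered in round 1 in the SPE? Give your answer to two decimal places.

Round 4 (the publisher proposes): rejection yields 0 for the author; the publisher offers 0 and keeps 60.
Round 3 (the author proposes): the publisher can get 60 next round, worth 0.43 × 60 = 25.8 now. The author offers 25.8 and keeps 60 − 25.8 = 34.2.
Round 2 (the publisher proposes): the author can get 34.2 next round, worth 0.71 × 34.2 = 24.282 now; the publisher offers that and keeps 35.718.
Round 1 (the author proposes): the publisher can get 35.718 next round, worth 0.43 × 35.718 = 15.35874 now, so the author offers 15.35874, keeping 44.64126.

15.36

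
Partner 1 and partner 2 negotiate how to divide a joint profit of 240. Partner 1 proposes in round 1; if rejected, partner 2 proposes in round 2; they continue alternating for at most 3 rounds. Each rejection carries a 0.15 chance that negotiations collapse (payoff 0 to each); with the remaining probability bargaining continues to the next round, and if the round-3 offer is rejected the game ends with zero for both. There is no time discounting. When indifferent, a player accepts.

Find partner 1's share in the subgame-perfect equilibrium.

Round 3 (partner 1 proposes): partner 2 will accept anything ≥ 0, so partner 1 offers 0 and keeps 240.
Round 2 (partner 2 proposes): rejecting gives partner 1 an expected 0.85 × 240 = 204. Partner 2 offers 204 and keeps 240 − 204 = 36.
Round 1 (partner 1 proposes): rejecting gives partner 2 an expected 0.85 × 36 = 30.6; partner 1 offers that and keeps 209.4.

209.4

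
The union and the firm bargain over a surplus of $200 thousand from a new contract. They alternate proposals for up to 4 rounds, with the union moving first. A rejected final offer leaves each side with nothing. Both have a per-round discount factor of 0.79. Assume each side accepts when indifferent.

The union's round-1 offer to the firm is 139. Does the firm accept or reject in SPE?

Accept

Work out the firm's continuation value if the offer is rejected.
Round 4 (the firm proposes): rejection yields 0 for the union; the firm offers 0 and keeps 200.
Round 3 (the union proposes): the firm can get 200 next round, worth 0.79 × 200 = 158 now; the union offers that and keeps 42.
Round 2 (the firm proposes): the union can get 42 next round, worth 0.79 × 42 = 33.18 now. The firm offers 33.18 and keeps 200 − 33.18 = 166.82.
So by rejecting in round 1, the firm gets 166.82 next round, worth 0.79 × 166.82 = 131.7878 now.
Offer 139 ≥ 131.7878, so the firm accepts.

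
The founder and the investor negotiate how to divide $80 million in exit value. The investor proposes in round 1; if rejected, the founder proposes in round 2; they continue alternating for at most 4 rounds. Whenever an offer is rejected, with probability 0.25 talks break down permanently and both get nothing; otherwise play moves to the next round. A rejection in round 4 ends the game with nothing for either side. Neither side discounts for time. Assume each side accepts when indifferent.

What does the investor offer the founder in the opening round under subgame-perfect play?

Round 4 (the founder proposes): rejection yields 0 for the investor; the founder offers 0 and keeps 80.
Round 3 (the investor proposes): rejecting gives the founder an expected 0.75 × 80 = 60; the investor offers that and keeps 20.
Round 2 (the founder proposes): rejecting gives the investor an expected 0.75 × 20 = 15. The founder offers 15 and keeps 80 − 15 = 65.
Round 1 (the investor proposes): rejecting gives the founder an expected 0.75 × 65 = 48.75; the investor offers that and keeps 31.25.

48.75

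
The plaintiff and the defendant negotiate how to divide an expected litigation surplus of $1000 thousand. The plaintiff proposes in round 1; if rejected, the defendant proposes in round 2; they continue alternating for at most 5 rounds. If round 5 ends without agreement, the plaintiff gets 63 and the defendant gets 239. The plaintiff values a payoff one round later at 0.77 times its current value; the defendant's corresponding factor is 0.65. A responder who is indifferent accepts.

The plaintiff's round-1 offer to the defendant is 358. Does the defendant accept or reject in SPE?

Round 5 (the plaintiff proposes): the defendant gets 239 if talks fail, so the plaintiff offers 239 and keeps 761.
Round 4 (the defendant proposes): the plaintiff can get 761 next round, worth 0.77 × 761 = 585.97 now, so the defendant offers 585.97, keeping 414.03.
Round 3 (the plaintiff proposes): the defendant can get 414.03 next round, worth 0.65 × 414.03 = 269.1195 now; the plaintiff offers that and keeps 730.8805.
Round 2 (the defendant proposes): the plaintiff can get 730.8805 next round, worth 0.77 × 730.8805 = 562.777985 now, so the defendant offers 562.777985, keeping 437.222015.
So by rejecting in round 1, the defendant gets 437.222015 next round, worth 0.65 × 437.222015 = 284.19430975 now.
Offer 358 ≥ 284.19430975, so the defendant accepts.

Accept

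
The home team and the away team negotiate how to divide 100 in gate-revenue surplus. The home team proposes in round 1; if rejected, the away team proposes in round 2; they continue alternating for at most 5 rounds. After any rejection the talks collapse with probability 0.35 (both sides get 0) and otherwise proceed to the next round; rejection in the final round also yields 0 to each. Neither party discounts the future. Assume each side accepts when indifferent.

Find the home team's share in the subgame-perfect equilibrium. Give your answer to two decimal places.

Round 5 (the home team proposes): rejection yields 0 for the away team; the home team offers 0 and keeps 100.
Round 4 (the away team proposes): rejecting gives the home team an expected 0.65 × 100 = 65; the away team offers that and keeps 35.
Round 3 (the home team proposes): rejecting gives the away team an expected 0.65 × 35 = 22.75, so the home team offers 22.75, keeping 77.25.
Round 2 (the away team proposes): rejecting gives the home team an expected 0.65 × 77.25 = 50.2125. The away team offers 50.2125 and keeps 100 − 50.2125 = 49.7875.
Round 1 (the home team proposes): rejecting gives the away team an expected 0.65 × 49.7875 = 32.361875; the home team offers that and keeps 67.638125.

67.64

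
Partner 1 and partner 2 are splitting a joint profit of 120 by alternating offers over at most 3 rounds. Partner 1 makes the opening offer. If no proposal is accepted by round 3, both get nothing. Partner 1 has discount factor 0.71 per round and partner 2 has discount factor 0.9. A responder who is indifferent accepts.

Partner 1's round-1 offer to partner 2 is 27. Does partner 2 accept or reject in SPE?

Reject

Round 3 (partner 1 proposes): partner 2 will accept anything ≥ 0, so partner 1 offers 0 and keeps 120.
Round 2 (partner 2 proposes): partner 1 can get 120 next round, worth 0.71 × 120 = 85.2 now. Partner 2 offers 85.2 and keeps 120 − 85.2 = 34.8.
So by rejecting in round 1, partner 2 gets 34.8 next round, worth 0.9 × 34.8 = 31.32 now.
Offer 27 < 31.32, so partner 2 rejects.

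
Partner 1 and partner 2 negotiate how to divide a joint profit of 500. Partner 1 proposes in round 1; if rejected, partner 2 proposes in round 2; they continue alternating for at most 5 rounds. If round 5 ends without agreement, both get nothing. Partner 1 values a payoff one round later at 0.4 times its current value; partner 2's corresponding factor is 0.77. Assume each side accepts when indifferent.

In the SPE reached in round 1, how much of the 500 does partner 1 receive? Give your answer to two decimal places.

Round 5 (partner 1 proposes): partner 2 will accept anything ≥ 0, so partner 1 offers 0 and keeps 500.
Round 4 (partner 2 proposes): partner 1 can get 500 next round, worth 0.4 × 500 = 200 now. Partner 2 offers 200 and keeps 500 − 200 = 300.
Round 3 (partner 1 proposes): partner 2 can get 300 next round, worth 0.77 × 300 = 231 now, so partner 1 offers 231, keeping 269.
Round 2 (partner 2 proposes): partner 1 can get 269 next round, worth 0.4 × 269 = 107.6 now, so partner 2 offers 107.6, keeping 392.4.
Round 1 (partner 1 proposes): partner 2 can get 392.4 next round, worth 0.77 × 392.4 = 302.148 now. Partner 1 offers 302.148 and keeps 500 − 302.148 = 197.852.

197.85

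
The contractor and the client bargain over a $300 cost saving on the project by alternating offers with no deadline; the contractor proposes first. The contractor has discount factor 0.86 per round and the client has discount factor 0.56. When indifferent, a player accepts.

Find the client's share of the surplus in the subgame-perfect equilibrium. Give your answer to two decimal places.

When the contractor proposes, the client accepts any offer worth at least 0.56 times what the client would get by proposing next round; and vice versa.
This gives x = 300 − 0.56y and y = 300 − 0.86x, where x and y are each side's share when it proposes.
Hence (1 − 0.56·0.86)x = 300(1 − 0.56), i.e. 0.5184·x = 132.
x ≈ 254.6296; the client's share is 300 − x ≈ 45.3704.

45.37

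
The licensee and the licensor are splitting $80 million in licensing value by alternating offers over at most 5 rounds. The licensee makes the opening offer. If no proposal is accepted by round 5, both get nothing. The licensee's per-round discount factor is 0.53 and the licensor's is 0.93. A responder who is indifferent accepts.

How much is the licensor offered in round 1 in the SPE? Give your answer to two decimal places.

52.20

Round 5 (the licensee proposes): the licensor will accept anything ≥ 0, so the licensee offers 0 and keeps 80.
Round 4 (the licensor proposes): the licensee can get 80 next round, worth 0.53 × 80 = 42.4 now, so the licensor offers 42.4, keeping 37.6.
Round 3 (the licensee proposes): the licensor can get 37.6 next round, worth 0.93 × 37.6 = 34.968 now, so the licensee offers 34.968, keeping 45.032.
Round 2 (the licensor proposes): the licensee can get 45.032 next round, worth 0.53 × 45.032 = 23.86696 now, so the licensor offers 23.86696, keeping 56.13304.
Round 1 (the licensee proposes): the licensor can get 56.13304 next round, worth 0.93 × 56.13304 = 52.2037272 now. The licensee offers 52.2037272 and keeps 80 − 52.2037272 = 27.7962728.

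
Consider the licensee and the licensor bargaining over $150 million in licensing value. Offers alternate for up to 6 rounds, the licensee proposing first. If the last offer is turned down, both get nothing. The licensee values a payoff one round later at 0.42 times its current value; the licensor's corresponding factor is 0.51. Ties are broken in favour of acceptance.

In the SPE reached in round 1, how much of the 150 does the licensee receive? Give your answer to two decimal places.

92.62

Round 6 (the licensor proposes): rejection yields 0 for the licensee; the licensor offers 0 and keeps 150.
Round 5 (the licensee proposes): the licensor can get 150 next round, worth 0.51 × 150 = 76.5 now; the licensee offers that and keeps 73.5.
Round 4 (the licensor proposes): the licensee can get 73.5 next round, worth 0.42 × 73.5 = 30.87 now, so the licensor offers 30.87, keeping 119.13.
Round 3 (the licensee proposes): the licensor can get 119.13 next round, worth 0.51 × 119.13 = 60.7563 now, so the licensee offers 60.7563, keeping 89.2437.
Round 2 (the licensor proposes): the licensee can get 89.2437 next round, worth 0.42 × 89.2437 = 37.482354 now, so the licensor offers 37.482354, keeping 112.517646.
Round 1 (the licensee proposes): the licensor can get 112.517646 next round, worth 0.51 × 112.517646 = 57.38399946 now; the licensee offers that and keeps 92.61600054.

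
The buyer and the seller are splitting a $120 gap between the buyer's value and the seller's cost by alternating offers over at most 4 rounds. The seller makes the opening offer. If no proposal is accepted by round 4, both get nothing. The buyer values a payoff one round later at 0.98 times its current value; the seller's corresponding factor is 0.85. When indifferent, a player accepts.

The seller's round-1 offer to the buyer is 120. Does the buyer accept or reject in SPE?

Round 4 (the buyer proposes): the seller will accept anything ≥ 0, so the buyer offers 0 and keeps 120.
Round 3 (the seller proposes): the buyer can get 120 next round, worth 0.98 × 120 = 117.6 now, so the seller offers 117.6, keeping 2.4.
Round 2 (the buyer proposes): the seller can get 2.4 next round, worth 0.85 × 2.4 = 2.04 now. The buyer offers 2.04 and keeps 120 − 2.04 = 117.96.
So by rejecting in round 1, the buyer gets 117.96 next round, worth 0.98 × 117.96 = 115.6008 now.
Offer 120 ≥ 115.6008, so the buyer accepts.

Accept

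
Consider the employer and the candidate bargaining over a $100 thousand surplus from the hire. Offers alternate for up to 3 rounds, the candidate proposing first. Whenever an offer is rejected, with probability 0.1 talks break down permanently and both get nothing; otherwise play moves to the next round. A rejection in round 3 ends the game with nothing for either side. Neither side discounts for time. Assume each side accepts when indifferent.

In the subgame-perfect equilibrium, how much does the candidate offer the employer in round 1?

9

Round 3 (the candidate proposes): rejection yields 0 for the employer; the candidate offers 0 and keeps 100.
Round 2 (the employer proposes): rejecting gives the candidate an expected 0.9 × 100 = 90, so the employer offers 90, keeping 10.
Round 1 (the candidate proposes): rejecting gives the employer an expected 0.9 × 10 = 9; the candidate offers that and keeps 91.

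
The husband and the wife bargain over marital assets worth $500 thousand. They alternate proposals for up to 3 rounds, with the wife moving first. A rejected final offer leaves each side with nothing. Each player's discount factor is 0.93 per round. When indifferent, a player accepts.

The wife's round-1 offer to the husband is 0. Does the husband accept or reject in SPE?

Reject

Work out the husband's continuation value if the offer is rejected.
Round 3 (the wife proposes): the husband will accept anything ≥ 0, so the wife offers 0 and keeps 500.
Round 2 (the husband proposes): the wife can get 500 next round, worth 0.93 × 500 = 465 now. The husband offers 465 and keeps 500 − 465 = 35.
So by rejecting in round 1, the husband gets 35 next round, worth 0.93 × 35 = 32.55 now.
Offer 0 < 32.55, so the husband rejects.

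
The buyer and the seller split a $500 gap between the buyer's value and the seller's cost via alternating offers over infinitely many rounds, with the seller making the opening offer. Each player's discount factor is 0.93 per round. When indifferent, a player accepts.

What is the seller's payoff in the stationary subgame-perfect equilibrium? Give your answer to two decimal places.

Let x be the seller's share when the seller proposes and y be the buyer's share when the buyer proposes.
The buyer accepts iff offered ≥ 0.93·y, so x = 500 − 0.93y. Symmetrically y = 500 − 0.93x.
Substituting: x = 500 − 0.93(500 − 0.93x), giving x(1 − 0.93·0.93) = 500(1 − 0.93).
So x = 500 × 0.07 / 0.1351 ≈ 259.0674, and the buyer receives 500 − x ≈ 240.9326.

259.07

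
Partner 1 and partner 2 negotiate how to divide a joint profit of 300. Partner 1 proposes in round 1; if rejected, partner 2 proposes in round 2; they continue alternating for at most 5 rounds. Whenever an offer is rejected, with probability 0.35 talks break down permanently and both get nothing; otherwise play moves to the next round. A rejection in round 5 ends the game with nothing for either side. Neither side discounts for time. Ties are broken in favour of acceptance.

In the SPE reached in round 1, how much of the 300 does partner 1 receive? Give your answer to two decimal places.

Round 5 (partner 1 proposes): partner 2 will accept anything ≥ 0, so partner 1 offers 0 and keeps 300.
Round 4 (partner 2 proposes): rejecting gives partner 1 an expected 0.65 × 300 = 195, so partner 2 offers 195, keeping 105.
Round 3 (partner 1 proposes): rejecting gives partner 2 an expected 0.65 × 105 = 68.25; partner 1 offers that and keeps 231.75.
Round 2 (partner 2 proposes): rejecting gives partner 1 an expected 0.65 × 231.75 = 150.6375; partner 2 offers that and keeps 149.3625.
Round 1 (partner 1 proposes): rejecting gives partner 2 an expected 0.65 × 149.3625 = 97.085625, so partner 1 offers 97.085625, keeping 202.914375.

202.91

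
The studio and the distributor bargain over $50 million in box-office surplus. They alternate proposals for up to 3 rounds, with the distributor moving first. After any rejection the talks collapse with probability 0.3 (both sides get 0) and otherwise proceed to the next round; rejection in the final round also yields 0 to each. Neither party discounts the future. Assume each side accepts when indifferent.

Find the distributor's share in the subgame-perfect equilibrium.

39.5

Round 3 (the distributor proposes): the studio will accept anything ≥ 0, so the distributor offers 0 and keeps 50.
Round 2 (the studio proposes): rejecting gives the distributor an expected 0.7 × 50 = 35, so the studio offers 35, keeping 15.
Round 1 (the distributor proposes): rejecting gives the studio an expected 0.7 × 15 = 10.5, so the distributor offers 10.5, keeping 39.5.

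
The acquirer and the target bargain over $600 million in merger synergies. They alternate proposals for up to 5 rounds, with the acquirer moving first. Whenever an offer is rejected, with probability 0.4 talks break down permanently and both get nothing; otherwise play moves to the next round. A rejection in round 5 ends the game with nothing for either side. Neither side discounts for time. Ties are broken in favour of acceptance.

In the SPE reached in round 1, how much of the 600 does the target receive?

195.84

Round 5 (the acquirer proposes): the target will accept anything ≥ 0, so the acquirer offers 0 and keeps 600.
Round 4 (the target proposes): rejecting gives the acquirer an expected 0.6 × 600 = 360, so the target offers 360, keeping 240.
Round 3 (the acquirer proposes): rejecting gives the target an expected 0.6 × 240 = 144; the acquirer offers that and keeps 456.
Round 2 (the target proposes): rejecting gives the acquirer an expected 0.6 × 456 = 273.6. The target offers 273.6 and keeps 600 − 273.6 = 326.4.
Round 1 (the acquirer proposes): rejecting gives the target an expected 0.6 × 326.4 = 195.84, so the acquirer offers 195.84, keeping 404.16.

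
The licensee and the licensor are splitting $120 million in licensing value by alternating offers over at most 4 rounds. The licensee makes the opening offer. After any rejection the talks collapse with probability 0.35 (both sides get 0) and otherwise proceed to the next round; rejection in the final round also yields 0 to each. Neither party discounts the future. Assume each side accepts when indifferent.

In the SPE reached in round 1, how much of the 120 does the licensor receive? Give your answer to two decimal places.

By backward induction:
Round 4 (the licensor proposes): the licensee will accept anything ≥ 0, so the licensor offers 0 and keeps 120.
Round 3 (the licensee proposes): rejecting gives the licensor an expected 0.65 × 120 = 78, so the licensee offers 78, keeping 42.
Round 2 (the licensor proposes): rejecting gives the licensee an expected 0.65 × 42 = 27.3; the licensor offers that and keeps 92.7.
Round 1 (the licensee proposes): rejecting gives the licensor an expected 0.65 × 92.7 = 60.255, so the licensee offers 60.255, keeping 59.745.

60.26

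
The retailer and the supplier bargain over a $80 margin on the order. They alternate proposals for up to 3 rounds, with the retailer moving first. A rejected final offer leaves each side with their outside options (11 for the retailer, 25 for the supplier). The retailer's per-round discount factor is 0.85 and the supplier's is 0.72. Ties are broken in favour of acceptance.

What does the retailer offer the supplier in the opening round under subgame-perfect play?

23.94

Round 3 (the retailer proposes): the supplier gets 25 if talks fail, so the retailer offers 25 and keeps 55.
Round 2 (the supplier proposes): the retailer can get 55 next round, worth 0.85 × 55 = 46.75 now. The supplier offers 46.75 and keeps 80 − 46.75 = 33.25.
Round 1 (the retailer proposes): the supplier can get 33.25 next round, worth 0.72 × 33.25 = 23.94 now, so the retailer offers 23.94, keeping 56.06.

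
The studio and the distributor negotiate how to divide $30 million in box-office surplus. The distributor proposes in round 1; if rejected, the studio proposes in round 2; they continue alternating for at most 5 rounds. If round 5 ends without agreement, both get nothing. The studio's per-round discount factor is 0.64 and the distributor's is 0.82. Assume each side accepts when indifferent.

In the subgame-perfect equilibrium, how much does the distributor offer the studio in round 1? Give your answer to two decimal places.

5.27

Round 5 (the distributor proposes): the studio will accept anything ≥ 0, so the distributor offers 0 and keeps 30.
Round 4 (the studio proposes): the distributor can get 30 next round, worth 0.82 × 30 = 24.6 now; the studio offers that and keeps 5.4.
Round 3 (the distributor proposes): the studio can get 5.4 next round, worth 0.64 × 5.4 = 3.456 now; the distributor offers that and keeps 26.544.
Round 2 (the studio proposes): the distributor can get 26.544 next round, worth 0.82 × 26.544 = 21.76608 now; the studio offers that and keeps 8.23392.
Round 1 (the distributor proposes): the studio can get 8.23392 next round, worth 0.64 × 8.23392 = 5.2697088 now, so the distributor offers 5.2697088, keeping 24.7302912.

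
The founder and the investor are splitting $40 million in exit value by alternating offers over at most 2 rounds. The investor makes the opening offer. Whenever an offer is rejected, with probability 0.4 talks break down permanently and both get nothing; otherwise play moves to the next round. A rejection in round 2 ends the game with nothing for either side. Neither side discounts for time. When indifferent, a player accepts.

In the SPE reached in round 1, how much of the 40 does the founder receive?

24

Round 2 (the founder proposes): rejection yields 0 for the investor; the founder offers 0 and keeps 40.
Round 1 (the investor proposes): rejecting gives the founder an expected 0.6 × 40 = 24; the investor offers that and keeps 16.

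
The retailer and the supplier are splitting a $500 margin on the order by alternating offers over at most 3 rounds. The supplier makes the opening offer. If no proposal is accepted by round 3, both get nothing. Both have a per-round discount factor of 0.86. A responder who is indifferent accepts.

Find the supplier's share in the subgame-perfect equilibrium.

439.8

Round 3 (the supplier proposes): the retailer will accept anything ≥ 0, so the supplier offers 0 and keeps 500.
Round 2 (the retailer proposes): the supplier can get 500 next round, worth 0.86 × 500 = 430 now, so the retailer offers 430, keeping 70.
Round 1 (the supplier proposes): the retailer can get 70 next round, worth 0.86 × 70 = 60.2 now; the supplier offers that and keeps 439.8.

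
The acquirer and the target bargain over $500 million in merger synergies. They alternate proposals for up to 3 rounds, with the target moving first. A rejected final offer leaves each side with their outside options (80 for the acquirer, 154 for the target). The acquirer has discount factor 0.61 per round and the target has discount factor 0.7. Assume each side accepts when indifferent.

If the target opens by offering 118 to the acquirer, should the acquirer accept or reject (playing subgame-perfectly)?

Reject

Round 3 (the target proposes): the acquirer gets 80 if talks fail, so the target offers 80 and keeps 420.
Round 2 (the acquirer proposes): the target can get 420 next round, worth 0.7 × 420 = 294 now; the acquirer offers that and keeps 206.
So by rejecting in round 1, the acquirer gets 206 next round, worth 0.61 × 206 = 125.66 now.
Offer 118 < 125.66, so the acquirer rejects.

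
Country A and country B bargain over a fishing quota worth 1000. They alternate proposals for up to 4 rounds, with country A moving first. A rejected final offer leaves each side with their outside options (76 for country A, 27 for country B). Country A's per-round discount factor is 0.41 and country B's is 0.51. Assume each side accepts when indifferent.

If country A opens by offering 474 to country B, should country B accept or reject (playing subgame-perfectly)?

Work out country B's continuation value if the offer is rejected.
Round 4 (country B proposes): country A gets 76 if talks fail, so country B offers 76 and keeps 924.
Round 3 (country A proposes): country B can get 924 next round, worth 0.51 × 924 = 471.24 now; country A offers that and keeps 528.76.
Round 2 (country B proposes): country A can get 528.76 next round, worth 0.41 × 528.76 = 216.7916 now. Country B offers 216.7916 and keeps 1000 − 216.7916 = 783.2084.
So by rejecting in round 1, country B gets 783.2084 next round, worth 0.51 × 783.2084 = 399.436284 now.
Offer 474 ≥ 399.436284, so country B accepts.

Accept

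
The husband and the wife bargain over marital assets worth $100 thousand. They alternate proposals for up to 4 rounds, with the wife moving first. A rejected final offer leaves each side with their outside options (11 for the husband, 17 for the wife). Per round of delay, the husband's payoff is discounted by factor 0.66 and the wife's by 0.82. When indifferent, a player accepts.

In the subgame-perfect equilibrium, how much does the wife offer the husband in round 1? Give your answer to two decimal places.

41.53

Round 4 (the husband proposes): the wife gets 17 if talks fail, so the husband offers 17 and keeps 83.
Round 3 (the wife proposes): the husband can get 83 next round, worth 0.66 × 83 = 54.78 now, so the wife offers 54.78, keeping 45.22.
Round 2 (the husband proposes): the wife can get 45.22 next round, worth 0.82 × 45.22 = 37.0804 now; the husband offers that and keeps 62.9196.
Round 1 (the wife proposes): the husband can get 62.9196 next round, worth 0.66 × 62.9196 = 41.526936 now, so the wife offers 41.526936, keeping 58.473064.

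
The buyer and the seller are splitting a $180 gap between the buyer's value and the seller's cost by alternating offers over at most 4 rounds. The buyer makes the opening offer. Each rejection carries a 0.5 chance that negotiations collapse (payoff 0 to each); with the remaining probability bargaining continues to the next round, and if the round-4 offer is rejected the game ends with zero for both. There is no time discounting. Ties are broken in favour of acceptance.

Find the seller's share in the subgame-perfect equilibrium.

67.5

By backward induction:
Round 4 (the seller proposes): rejection yields 0 for the buyer; the seller offers 0 and keeps 180.
Round 3 (the buyer proposes): rejecting gives the seller an expected 0.5 × 180 = 90; the buyer offers that and keeps 90.
Round 2 (the seller proposes): rejecting gives the buyer an expected 0.5 × 90 = 45, so the seller offers 45, keeping 135.
Round 1 (the buyer proposes): rejecting gives the seller an expected 0.5 × 135 = 67.5. The buyer offers 67.5 and keeps 180 − 67.5 = 112.5.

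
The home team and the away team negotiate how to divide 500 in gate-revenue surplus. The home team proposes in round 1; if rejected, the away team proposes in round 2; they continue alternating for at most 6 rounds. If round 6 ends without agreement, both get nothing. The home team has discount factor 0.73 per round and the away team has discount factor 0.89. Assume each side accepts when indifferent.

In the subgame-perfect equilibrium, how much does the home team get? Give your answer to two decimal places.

113.95

Round 6 (the away team proposes): rejection yields 0 for the home team; the away team offers 0 and keeps 500.
Round 5 (the home team proposes): the away team can get 500 next round, worth 0.89 × 500 = 445 now. The home team offers 445 and keeps 500 − 445 = 55.
Round 4 (the away team proposes): the home team can get 55 next round, worth 0.73 × 55 = 40.15 now; the away team offers that and keeps 459.85.
Round 3 (the home team proposes): the away team can get 459.85 next round, worth 0.89 × 459.85 = 409.2665 now; the home team offers that and keeps 90.7335.
Round 2 (the away team proposes): the home team can get 90.7335 next round, worth 0.73 × 90.7335 = 66.235455 now; the away team offers that and keeps 433.764545.
Round 1 (the home team proposes): the away team can get 433.764545 next round, worth 0.89 × 433.764545 = 386.05044505 now; the home team offers that and keeps 113.94955495.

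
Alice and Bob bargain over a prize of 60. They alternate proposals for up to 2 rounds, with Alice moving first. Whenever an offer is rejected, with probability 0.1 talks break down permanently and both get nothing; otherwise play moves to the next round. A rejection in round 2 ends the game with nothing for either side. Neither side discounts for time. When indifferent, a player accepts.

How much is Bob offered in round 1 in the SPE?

54

Round 2 (Bob proposes): rejection yields 0 for Alice; Bob offers 0 and keeps 60.
Round 1 (Alice proposes): rejecting gives Bob an expected 0.9 × 60 = 54. Alice offers 54 and keeps 60 − 54 = 6.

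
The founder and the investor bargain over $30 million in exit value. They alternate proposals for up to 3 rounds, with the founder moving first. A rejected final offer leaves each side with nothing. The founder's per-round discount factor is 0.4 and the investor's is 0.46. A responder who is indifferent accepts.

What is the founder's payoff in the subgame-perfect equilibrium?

Round 3 (the founder proposes): the investor will accept anything ≥ 0, so the founder offers 0 and keeps 30.
Round 2 (the investor proposes): the founder can get 30 next round, worth 0.4 × 30 = 12 now. The investor offers 12 and keeps 30 − 12 = 18.
Round 1 (the founder proposes): the investor can get 18 next round, worth 0.46 × 18 = 8.28 now; the founder offers that and keeps 21.72.

21.72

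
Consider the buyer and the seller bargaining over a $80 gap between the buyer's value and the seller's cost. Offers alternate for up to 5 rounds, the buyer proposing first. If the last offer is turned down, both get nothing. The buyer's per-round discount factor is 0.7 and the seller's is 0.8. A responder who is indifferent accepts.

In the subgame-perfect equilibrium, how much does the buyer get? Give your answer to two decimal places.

Round 5 (the buyer proposes): the seller will accept anything ≥ 0, so the buyer offers 0 and keeps 80.
Round 4 (the seller proposes): the buyer can get 80 next round, worth 0.7 × 80 = 56 now, so the seller offers 56, keeping 24.
Round 3 (the buyer proposes): the seller can get 24 next round, worth 0.8 × 24 = 19.2 now, so the buyer offers 19.2, keeping 60.8.
Round 2 (the seller proposes): the buyer can get 60.8 next round, worth 0.7 × 60.8 = 42.56 now. The seller offers 42.56 and keeps 80 − 42.56 = 37.44.
Round 1 (the buyer proposes): the seller can get 37.44 next round, worth 0.8 × 37.44 = 29.952 now. The buyer offers 29.952 and keeps 80 − 29.952 = 50.048.

50.05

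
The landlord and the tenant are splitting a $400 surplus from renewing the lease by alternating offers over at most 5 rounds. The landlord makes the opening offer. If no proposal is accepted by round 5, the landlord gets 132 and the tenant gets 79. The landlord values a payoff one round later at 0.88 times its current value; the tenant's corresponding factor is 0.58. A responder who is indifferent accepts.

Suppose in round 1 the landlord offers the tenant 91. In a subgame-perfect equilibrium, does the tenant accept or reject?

Work out the tenant's continuation value if the offer is rejected.
Round 5 (the landlord proposes): the tenant gets 79 if talks fail, so the landlord offers 79 and keeps 321.
Round 4 (the tenant proposes): the landlord can get 321 next round, worth 0.88 × 321 = 282.48 now; the tenant offers that and keeps 117.52.
Round 3 (the landlord proposes): the tenant can get 117.52 next round, worth 0.58 × 117.52 = 68.1616 now. The landlord offers 68.1616 and keeps 400 − 68.1616 = 331.8384.
Round 2 (the tenant proposes): the landlord can get 331.8384 next round, worth 0.88 × 331.8384 = 292.017792 now, so the tenant offers 292.017792, keeping 107.982208.
So by rejecting in round 1, the tenant gets 107.982208 next round, worth 0.58 × 107.982208 = 62.62968064 now.
Offer 91 ≥ 62.62968064, so the tenant accepts.

Accept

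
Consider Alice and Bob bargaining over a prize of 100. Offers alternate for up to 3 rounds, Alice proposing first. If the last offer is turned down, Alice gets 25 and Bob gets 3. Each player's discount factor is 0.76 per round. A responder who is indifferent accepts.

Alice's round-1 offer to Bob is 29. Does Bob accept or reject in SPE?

Work out Bob's continuation value if the offer is rejected.
Round 3 (Alice proposes): Bob gets 3 if talks fail, so Alice offers 3 and keeps 97.
Round 2 (Bob proposes): Alice can get 97 next round, worth 0.76 × 97 = 73.72 now; Bob offers that and keeps 26.28.
So by rejecting in round 1, Bob gets 26.28 next round, worth 0.76 × 26.28 = 19.9728 now.
Offer 29 ≥ 19.9728, so Bob accepts.

Accept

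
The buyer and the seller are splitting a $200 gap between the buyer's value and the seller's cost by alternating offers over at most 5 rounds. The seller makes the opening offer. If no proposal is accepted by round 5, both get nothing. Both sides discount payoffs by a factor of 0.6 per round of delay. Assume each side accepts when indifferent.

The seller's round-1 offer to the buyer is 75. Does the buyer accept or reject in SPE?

Accept

Round 5 (the seller proposes): the buyer will accept anything ≥ 0, so the seller offers 0 and keeps 200.
Round 4 (the buyer proposes): the seller can get 200 next round, worth 0.6 × 200 = 120 now; the buyer offers that and keeps 80.
Round 3 (the seller proposes): the buyer can get 80 next round, worth 0.6 × 80 = 48 now, so the seller offers 48, keeping 152.
Round 2 (the buyer proposes): the seller can get 152 next round, worth 0.6 × 152 = 91.2 now; the buyer offers that and keeps 108.8.
So by rejecting in round 1, the buyer gets 108.8 next round, worth 0.6 × 108.8 = 65.28 now.
Offer 75 ≥ 65.28, so the buyer accepts.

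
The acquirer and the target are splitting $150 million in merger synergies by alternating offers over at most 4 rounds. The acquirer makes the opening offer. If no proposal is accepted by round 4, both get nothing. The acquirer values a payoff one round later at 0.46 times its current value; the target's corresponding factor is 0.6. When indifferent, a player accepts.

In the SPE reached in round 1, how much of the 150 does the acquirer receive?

76.56

Work backward from the last round.
Round 4 (the target proposes): the acquirer will accept anything ≥ 0, so the target offers 0 and keeps 150.
Round 3 (the acquirer proposes): the target can get 150 next round, worth 0.6 × 150 = 90 now; the acquirer offers that and keeps 60.
Round 2 (the target proposes): the acquirer can get 60 next round, worth 0.46 × 60 = 27.6 now. The target offers 27.6 and keeps 150 − 27.6 = 122.4.
Round 1 (the acquirer proposes): the target can get 122.4 next round, worth 0.6 × 122.4 = 73.44 now, so the acquirer offers 73.44, keeping 76.56.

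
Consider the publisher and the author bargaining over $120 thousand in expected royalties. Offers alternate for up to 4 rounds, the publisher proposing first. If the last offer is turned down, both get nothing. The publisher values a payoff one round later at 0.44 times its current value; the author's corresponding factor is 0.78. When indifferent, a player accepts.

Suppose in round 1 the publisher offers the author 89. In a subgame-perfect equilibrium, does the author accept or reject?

Accept

Round 4 (the author proposes): the publisher will accept anything ≥ 0, so the author offers 0 and keeps 120.
Round 3 (the publisher proposes): the author can get 120 next round, worth 0.78 × 120 = 93.6 now; the publisher offers that and keeps 26.4.
Round 2 (the author proposes): the publisher can get 26.4 next round, worth 0.44 × 26.4 = 11.616 now, so the author offers 11.616, keeping 108.384.
So by rejecting in round 1, the author gets 108.384 next round, worth 0.78 × 108.384 = 84.53952 now.
Offer 89 ≥ 84.53952, so the author accepts.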